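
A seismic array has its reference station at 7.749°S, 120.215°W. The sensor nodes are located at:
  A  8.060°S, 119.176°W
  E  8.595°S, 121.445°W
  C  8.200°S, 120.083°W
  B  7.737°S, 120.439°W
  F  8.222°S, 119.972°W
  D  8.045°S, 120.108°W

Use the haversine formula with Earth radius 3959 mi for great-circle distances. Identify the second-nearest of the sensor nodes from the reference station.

Distances from the reference station (7.749°S, 120.215°W):
B: 15.4 mi
D: 21.7 mi
C: 32.4 mi
F: 36.7 mi
A: 74.3 mi
E: 102.4 mi
The second-nearest is D at 21.7 mi.

D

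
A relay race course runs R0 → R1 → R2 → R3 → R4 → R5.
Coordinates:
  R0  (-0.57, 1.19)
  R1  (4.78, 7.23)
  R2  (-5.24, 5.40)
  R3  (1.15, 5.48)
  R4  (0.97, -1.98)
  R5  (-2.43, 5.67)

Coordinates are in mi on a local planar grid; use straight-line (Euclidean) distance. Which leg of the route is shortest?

R2–R3

Leg distances:
R0→R1: 8.1 mi
R1→R2: 10.2 mi
R2→R3: 6.4 mi
R3→R4: 7.5 mi
R4→R5: 8.4 mi
The shortest leg is R2–R3 at 6.4 mi.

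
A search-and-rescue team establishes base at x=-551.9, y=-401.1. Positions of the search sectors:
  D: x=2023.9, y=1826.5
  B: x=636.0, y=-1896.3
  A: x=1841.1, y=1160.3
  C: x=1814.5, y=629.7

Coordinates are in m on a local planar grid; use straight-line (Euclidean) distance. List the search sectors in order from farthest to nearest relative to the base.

Computing each straight-line distance from x=-551.9, y=-401.1:
D x=2023.9, y=1826.5: 3405.4 m
A x=1841.1, y=1160.3: 2857.3 m
C x=1814.5, y=629.7: 2581.2 m
B x=636.0, y=-1896.3: 1909.6 m

D, A, C, B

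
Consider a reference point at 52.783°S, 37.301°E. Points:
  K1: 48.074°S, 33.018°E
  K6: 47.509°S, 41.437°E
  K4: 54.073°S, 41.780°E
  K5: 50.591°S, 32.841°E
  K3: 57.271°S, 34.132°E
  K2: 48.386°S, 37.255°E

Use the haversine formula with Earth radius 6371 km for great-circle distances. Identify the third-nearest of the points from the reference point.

K2

Distances from the reference point (52.783°S, 37.301°E):
K4: 329.5 km
K5: 392.2 km
K2: 488.9 km
K3: 538.2 km
K1: 604.9 km
K6: 656.1 km
The third-nearest is K2 at 488.9 km.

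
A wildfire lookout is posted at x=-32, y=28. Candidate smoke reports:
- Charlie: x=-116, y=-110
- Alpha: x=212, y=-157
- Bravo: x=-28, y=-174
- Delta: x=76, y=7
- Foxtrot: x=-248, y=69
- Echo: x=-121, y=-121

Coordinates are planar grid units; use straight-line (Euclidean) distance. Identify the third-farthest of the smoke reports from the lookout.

Bravo

Distances from the lookout (x=-32, y=28):
Alpha: 306.2
Foxtrot: 219.9
Bravo: 202.0
Echo: 173.6
Charlie: 161.6
Delta: 110.0
The third-farthest is Bravo at 202.0.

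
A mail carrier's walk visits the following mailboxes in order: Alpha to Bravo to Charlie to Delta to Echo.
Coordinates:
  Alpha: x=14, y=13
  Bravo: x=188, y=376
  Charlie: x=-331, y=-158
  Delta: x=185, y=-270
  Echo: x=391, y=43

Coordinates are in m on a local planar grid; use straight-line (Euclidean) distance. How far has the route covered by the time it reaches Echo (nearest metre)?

Leg distances:
Alpha→Bravo: 402.5 m  (cumulative 402.5 m)
Bravo→Charlie: 744.7 m  (cumulative 1147.2 m)
Charlie→Delta: 528.0 m  (cumulative 1675.2 m)
Delta→Echo: 374.7 m  (cumulative 2049.9 m)
Cumulative distance at Echo ≈ 2050 m.

2050 m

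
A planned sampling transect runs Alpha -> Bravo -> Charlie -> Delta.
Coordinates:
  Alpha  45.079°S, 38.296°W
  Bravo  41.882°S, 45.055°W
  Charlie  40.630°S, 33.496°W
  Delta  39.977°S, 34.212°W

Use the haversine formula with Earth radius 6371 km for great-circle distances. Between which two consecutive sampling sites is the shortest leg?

Leg distances:
Alpha→Bravo: 650.6 km
Bravo→Charlie: 975.5 km
Charlie→Delta: 94.7 km
The shortest leg is Charlie–Delta at 94.7 km.

Charlie–Delta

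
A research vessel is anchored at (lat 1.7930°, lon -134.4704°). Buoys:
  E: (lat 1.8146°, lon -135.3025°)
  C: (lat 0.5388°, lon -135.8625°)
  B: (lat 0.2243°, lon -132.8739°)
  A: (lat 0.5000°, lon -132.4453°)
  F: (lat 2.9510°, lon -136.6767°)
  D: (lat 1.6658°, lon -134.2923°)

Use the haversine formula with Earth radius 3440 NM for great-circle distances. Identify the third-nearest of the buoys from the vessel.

C

Distances from the vessel ((lat 1.7930°, lon -134.4704°)):
D: 13.1 NM
E: 50.0 NM
C: 112.5 NM
B: 134.4 NM
A: 144.2 NM
F: 149.5 NM
The third-nearest is C at 112.5 NM.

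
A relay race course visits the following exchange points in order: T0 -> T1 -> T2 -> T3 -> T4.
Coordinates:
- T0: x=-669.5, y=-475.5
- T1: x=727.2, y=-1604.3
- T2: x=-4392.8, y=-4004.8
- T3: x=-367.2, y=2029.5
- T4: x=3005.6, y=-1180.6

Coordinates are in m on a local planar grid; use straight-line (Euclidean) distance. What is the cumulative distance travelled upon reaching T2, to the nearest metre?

7451 m

Leg distances:
T0→T1: 1795.8 m  (cumulative 1795.8 m)
T1→T2: 5654.8 m  (cumulative 7450.6 m)
Cumulative distance at T2 ≈ 7451 m.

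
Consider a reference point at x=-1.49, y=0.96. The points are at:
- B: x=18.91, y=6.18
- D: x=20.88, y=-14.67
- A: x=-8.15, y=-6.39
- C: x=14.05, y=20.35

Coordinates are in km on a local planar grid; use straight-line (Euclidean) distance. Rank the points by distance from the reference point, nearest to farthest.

Distance from the reference point at x=-1.49, y=0.96 to each:
A x=-8.15, y=-6.39: 9.9 km
B x=18.91, y=6.18: 21.1 km
C x=14.05, y=20.35: 24.8 km
D x=20.88, y=-14.67: 27.3 km

A, B, C, D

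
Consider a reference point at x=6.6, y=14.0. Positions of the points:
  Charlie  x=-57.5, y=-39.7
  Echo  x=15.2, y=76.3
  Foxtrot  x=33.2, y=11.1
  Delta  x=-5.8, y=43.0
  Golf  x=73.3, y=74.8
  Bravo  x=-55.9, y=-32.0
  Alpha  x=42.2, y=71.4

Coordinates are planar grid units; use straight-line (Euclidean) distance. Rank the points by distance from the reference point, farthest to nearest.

Golf, Charlie, Bravo, Alpha, Echo, Delta, Foxtrot

Distances from the reference point:
Golf x=73.3, y=74.8: 90.3
Charlie x=-57.5, y=-39.7: 83.6
Bravo x=-55.9, y=-32.0: 77.6
Alpha x=42.2, y=71.4: 67.5
Echo x=15.2, y=76.3: 62.9
Delta x=-5.8, y=43.0: 31.5
Foxtrot x=33.2, y=11.1: 26.8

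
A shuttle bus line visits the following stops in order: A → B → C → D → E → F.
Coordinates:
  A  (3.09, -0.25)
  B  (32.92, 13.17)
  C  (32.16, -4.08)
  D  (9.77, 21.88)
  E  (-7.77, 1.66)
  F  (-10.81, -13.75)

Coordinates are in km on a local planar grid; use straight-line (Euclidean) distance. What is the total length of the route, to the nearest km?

127 km

Leg distances:
A→B: 32.7 km  (cumulative 32.7 km)
B→C: 17.3 km  (cumulative 50.0 km)
C→D: 34.3 km  (cumulative 84.3 km)
D→E: 26.8 km  (cumulative 111.0 km)
E→F: 15.7 km  (cumulative 126.7 km)
Total route length ≈ 127 km.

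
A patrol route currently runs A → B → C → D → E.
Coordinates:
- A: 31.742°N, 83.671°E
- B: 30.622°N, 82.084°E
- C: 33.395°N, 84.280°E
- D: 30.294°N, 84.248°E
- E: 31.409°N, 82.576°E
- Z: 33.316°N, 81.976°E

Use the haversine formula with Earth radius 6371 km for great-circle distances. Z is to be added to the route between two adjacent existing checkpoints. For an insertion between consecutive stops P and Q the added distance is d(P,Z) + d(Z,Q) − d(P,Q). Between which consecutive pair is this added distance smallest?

between B and C

Added distance for inserting Z between each consecutive pair:
A–B: 340.4 km
B–C: 142.5 km
C–D: 268.1 km
D–E: 416.0 km
Smallest added distance is 142.5 km, inserting between B and C.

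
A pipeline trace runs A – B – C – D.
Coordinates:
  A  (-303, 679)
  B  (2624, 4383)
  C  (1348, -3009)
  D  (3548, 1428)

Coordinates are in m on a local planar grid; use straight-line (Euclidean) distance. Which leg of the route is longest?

B–C

Leg distances:
A→B: 4720.9 m
B→C: 7501.3 m
C→D: 4952.5 m
The longest leg is B–C at 7501.3 m.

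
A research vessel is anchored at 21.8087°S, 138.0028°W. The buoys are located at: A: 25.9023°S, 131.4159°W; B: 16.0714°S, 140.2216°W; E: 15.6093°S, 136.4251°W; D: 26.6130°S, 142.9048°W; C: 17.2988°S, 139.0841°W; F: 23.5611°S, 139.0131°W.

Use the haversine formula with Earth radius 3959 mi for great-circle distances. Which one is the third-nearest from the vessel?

B

Distances from the vessel (21.8087°S, 138.0028°W):
F: 137.1 mi
C: 319.5 mi
B: 422.1 mi
E: 440.6 mi
D: 453.4 mi
A: 503.1 mi
The third-nearest is B at 422.1 mi.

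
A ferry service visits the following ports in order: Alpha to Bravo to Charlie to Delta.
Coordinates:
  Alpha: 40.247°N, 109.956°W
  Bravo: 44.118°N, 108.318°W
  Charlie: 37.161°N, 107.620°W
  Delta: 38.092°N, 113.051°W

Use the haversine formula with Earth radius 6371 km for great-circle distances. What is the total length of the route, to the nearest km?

Leg distances:
Alpha→Bravo: 451.1 km  (cumulative 451.1 km)
Bravo→Charlie: 775.8 km  (cumulative 1226.9 km)
Charlie→Delta: 489.3 km  (cumulative 1716.2 km)
Total route length ≈ 1716 km.

1716 km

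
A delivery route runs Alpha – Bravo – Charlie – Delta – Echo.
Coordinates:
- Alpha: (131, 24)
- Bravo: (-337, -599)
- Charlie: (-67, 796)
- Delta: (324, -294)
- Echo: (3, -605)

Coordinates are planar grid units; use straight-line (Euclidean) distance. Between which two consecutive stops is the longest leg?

Leg distances:
Alpha→Bravo: 779.2
Bravo→Charlie: 1420.9
Charlie→Delta: 1158.0
Delta→Echo: 446.9
The longest leg is Bravo–Charlie at 1420.9.

Bravo–Charlie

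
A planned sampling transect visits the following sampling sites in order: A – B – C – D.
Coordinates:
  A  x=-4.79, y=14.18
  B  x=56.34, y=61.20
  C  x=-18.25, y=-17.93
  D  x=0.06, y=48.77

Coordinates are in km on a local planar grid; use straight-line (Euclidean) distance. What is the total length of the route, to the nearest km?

Leg distances:
A→B: 77.1 km  (cumulative 77.1 km)
B→C: 108.7 km  (cumulative 185.9 km)
C→D: 69.2 km  (cumulative 255.0 km)
Total route length ≈ 255 km.

255 km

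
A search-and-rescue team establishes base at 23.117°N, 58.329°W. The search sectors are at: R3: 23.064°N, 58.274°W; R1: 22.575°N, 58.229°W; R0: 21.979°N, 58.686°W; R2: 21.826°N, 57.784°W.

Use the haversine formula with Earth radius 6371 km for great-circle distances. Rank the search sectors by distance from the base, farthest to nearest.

Distance from the base at 23.117°N, 58.329°W to each:
R2 21.826°N, 57.784°W: 154.1 km
R0 21.979°N, 58.686°W: 131.7 km
R1 22.575°N, 58.229°W: 61.1 km
R3 23.064°N, 58.274°W: 8.1 km

R2, R0, R1, R3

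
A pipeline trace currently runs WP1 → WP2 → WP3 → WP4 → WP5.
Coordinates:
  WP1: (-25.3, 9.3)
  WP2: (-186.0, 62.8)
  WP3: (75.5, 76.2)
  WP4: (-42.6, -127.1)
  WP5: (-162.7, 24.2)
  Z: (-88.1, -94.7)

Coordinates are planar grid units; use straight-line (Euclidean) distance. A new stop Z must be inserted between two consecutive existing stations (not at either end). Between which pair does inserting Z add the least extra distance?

Added distance for inserting Z between each consecutive pair:
WP1–WP2: 137.6
WP2–WP3: 160.2
WP3–WP4: 57.3
WP4–WP5: 3.0
Smallest added distance is 3.0, inserting between WP4 and WP5.

between WP4 and WP5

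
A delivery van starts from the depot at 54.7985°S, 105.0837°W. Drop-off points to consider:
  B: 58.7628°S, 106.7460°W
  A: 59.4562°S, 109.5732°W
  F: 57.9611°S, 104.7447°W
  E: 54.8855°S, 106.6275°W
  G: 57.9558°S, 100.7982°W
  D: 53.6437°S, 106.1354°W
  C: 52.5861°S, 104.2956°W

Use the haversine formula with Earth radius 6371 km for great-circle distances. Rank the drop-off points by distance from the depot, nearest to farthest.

E, D, C, F, G, B, A

Distance from the depot at 54.7985°S, 105.0837°W to each:
E 54.8855°S, 106.6275°W: 99.3 km
D 53.6437°S, 106.1354°W: 145.5 km
C 52.5861°S, 104.2956°W: 251.4 km
F 57.9611°S, 104.7447°W: 352.3 km
G 57.9558°S, 100.7982°W: 439.0 km
B 58.7628°S, 106.7460°W: 452.3 km
A 59.4562°S, 109.5732°W: 584.2 km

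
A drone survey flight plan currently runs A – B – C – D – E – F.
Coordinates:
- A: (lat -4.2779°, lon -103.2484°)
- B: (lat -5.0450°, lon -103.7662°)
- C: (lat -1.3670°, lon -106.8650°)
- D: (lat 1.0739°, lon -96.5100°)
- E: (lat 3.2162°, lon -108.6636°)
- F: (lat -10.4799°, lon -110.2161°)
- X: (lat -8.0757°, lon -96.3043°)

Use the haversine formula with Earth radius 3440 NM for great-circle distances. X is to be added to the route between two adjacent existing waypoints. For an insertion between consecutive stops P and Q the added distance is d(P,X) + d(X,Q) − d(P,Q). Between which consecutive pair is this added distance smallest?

between C and D

Added distance for inserting X between each consecutive pair:
A–B: 898.3 NM
B–C: 941.3 NM
C–D: 659.8 NM
D–E: 812.8 NM
E–F: 1013.0 NM
Smallest added distance is 659.8 NM, inserting between C and D.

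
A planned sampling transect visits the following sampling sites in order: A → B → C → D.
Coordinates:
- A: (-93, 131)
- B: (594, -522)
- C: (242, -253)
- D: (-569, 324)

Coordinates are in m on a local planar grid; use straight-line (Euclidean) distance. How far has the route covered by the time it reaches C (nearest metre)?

1391 m

Leg distances:
A→B: 947.8 m  (cumulative 947.8 m)
B→C: 443.0 m  (cumulative 1390.8 m)
Cumulative distance at C ≈ 1391 m.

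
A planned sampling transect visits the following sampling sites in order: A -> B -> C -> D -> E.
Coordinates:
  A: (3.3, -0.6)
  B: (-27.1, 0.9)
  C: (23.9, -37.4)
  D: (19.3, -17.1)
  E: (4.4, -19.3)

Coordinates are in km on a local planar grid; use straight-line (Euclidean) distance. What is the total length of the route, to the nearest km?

Leg distances:
A→B: 30.4 km  (cumulative 30.4 km)
B→C: 63.8 km  (cumulative 94.2 km)
C→D: 20.8 km  (cumulative 115.0 km)
D→E: 15.1 km  (cumulative 130.1 km)
Total route length ≈ 130 km.

130 km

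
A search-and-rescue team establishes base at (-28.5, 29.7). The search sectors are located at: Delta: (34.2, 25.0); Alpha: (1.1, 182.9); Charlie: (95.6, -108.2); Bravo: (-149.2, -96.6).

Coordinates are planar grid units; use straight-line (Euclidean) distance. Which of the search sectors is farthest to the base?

Distances from the base ((-28.5, 29.7)):
Charlie: 185.5
Bravo: 174.7
Alpha: 156.0
Delta: 62.9
The farthest is Charlie at 185.5.

Charlie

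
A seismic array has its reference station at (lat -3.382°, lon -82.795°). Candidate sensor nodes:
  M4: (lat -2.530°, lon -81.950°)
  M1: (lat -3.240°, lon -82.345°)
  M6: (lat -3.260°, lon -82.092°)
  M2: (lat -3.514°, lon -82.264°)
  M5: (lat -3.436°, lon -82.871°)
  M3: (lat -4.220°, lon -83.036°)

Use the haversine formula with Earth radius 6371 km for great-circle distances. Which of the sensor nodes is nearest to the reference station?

M5

Distances from the reference station ((lat -3.382°, lon -82.795°)):
M5: 10.4 km
M1: 52.4 km
M2: 60.7 km
M6: 79.2 km
M3: 96.9 km
M4: 133.3 km
The nearest is M5 at 10.4 km.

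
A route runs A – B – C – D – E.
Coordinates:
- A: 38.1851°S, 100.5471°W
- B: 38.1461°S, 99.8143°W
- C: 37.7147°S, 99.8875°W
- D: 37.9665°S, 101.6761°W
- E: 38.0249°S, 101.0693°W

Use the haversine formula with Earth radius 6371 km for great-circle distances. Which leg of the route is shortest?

B–C

Leg distances:
A→B: 64.2 km
B→C: 48.4 km
C→D: 159.5 km
D→E: 53.6 km
The shortest leg is B–C at 48.4 km.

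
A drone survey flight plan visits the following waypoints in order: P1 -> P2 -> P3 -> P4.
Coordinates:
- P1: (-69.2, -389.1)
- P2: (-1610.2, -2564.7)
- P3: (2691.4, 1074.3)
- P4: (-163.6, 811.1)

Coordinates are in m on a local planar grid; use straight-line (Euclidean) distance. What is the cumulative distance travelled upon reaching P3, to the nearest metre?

Leg distances:
P1→P2: 2666.1 m  (cumulative 2666.1 m)
P2→P3: 5634.4 m  (cumulative 8300.4 m)
Cumulative distance at P3 ≈ 8300 m.

8300 m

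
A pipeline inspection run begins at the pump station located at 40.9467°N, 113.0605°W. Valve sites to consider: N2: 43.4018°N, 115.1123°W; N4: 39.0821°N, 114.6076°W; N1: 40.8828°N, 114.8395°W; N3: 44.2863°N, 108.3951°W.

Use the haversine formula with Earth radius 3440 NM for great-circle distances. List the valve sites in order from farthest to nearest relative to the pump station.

N3, N2, N4, N1

Distance from the pump station at 40.9467°N, 113.0605°W to each:
N3 44.2863°N, 108.3951°W: 287.5 NM
N2 43.4018°N, 115.1123°W: 173.4 NM
N4 39.0821°N, 114.6076°W: 132.6 NM
N1 40.8828°N, 114.8395°W: 80.8 NM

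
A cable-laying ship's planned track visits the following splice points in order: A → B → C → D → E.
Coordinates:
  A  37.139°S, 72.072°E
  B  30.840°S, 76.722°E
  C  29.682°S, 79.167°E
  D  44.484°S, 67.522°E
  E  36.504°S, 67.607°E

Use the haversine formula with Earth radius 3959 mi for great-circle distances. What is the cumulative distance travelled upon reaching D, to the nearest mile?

Leg distances:
A→B: 510.1 mi  (cumulative 510.1 mi)
B→C: 166.4 mi  (cumulative 676.5 mi)
C→D: 1204.7 mi  (cumulative 1881.3 mi)
Cumulative distance at D ≈ 1881 mi.

1881 mi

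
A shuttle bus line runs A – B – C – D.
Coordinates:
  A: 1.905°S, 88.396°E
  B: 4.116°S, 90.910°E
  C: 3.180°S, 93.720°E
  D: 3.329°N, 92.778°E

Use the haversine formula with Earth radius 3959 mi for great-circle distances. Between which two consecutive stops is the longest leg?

Leg distances:
A→B: 231.1 mi
B→C: 204.3 mi
C→D: 454.4 mi
The longest leg is C–D at 454.4 mi.

C–D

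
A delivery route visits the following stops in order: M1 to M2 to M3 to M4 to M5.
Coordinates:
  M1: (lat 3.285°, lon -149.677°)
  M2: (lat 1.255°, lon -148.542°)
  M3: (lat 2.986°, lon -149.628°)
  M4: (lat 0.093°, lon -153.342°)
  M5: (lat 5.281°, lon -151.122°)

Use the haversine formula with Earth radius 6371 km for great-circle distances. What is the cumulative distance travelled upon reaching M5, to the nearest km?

1636 km

Leg distances:
M1→M2: 258.6 km  (cumulative 258.6 km)
M2→M3: 227.2 km  (cumulative 485.7 km)
M3→M4: 523.3 km  (cumulative 1009.1 km)
M4→M5: 627.3 km  (cumulative 1636.4 km)
Cumulative distance at M5 ≈ 1636 km.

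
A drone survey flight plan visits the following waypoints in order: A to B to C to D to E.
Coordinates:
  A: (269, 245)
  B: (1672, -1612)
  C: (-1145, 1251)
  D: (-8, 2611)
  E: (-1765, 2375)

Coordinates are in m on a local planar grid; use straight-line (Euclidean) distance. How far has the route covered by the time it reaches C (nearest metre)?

Leg distances:
A→B: 2327.4 m  (cumulative 2327.4 m)
B→C: 4016.5 m  (cumulative 6343.9 m)
Cumulative distance at C ≈ 6344 m.

6344 m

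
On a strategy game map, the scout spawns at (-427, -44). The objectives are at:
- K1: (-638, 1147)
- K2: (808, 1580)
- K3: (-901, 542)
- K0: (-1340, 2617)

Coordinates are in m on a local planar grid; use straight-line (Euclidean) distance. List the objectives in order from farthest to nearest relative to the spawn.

K0, K2, K1, K3

Computing each straight-line distance from (-427, -44):
K0 (-1340, 2617): 2813.3 m
K2 (808, 1580): 2040.2 m
K1 (-638, 1147): 1209.5 m
K3 (-901, 542): 753.7 m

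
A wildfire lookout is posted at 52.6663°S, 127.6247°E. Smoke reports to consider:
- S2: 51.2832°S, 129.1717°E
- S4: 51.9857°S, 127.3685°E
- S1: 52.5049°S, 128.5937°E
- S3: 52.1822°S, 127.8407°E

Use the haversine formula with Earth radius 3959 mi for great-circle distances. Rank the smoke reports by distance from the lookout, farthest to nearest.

S2, S4, S1, S3

Distances from the lookout:
S2 51.2832°S, 129.1717°E: 116.1 mi
S4 51.9857°S, 127.3685°E: 48.3 mi
S1 52.5049°S, 128.5937°E: 42.2 mi
S3 52.1822°S, 127.8407°E: 34.7 mi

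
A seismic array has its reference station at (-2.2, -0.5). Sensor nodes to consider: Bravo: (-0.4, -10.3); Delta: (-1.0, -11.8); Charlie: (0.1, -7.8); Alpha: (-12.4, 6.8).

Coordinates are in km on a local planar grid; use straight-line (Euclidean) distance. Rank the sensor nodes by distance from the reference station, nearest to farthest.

Distances from the reference station:
Charlie (0.1, -7.8): 7.7 km
Bravo (-0.4, -10.3): 10.0 km
Delta (-1.0, -11.8): 11.4 km
Alpha (-12.4, 6.8): 12.5 km

Charlie, Bravo, Delta, Alpha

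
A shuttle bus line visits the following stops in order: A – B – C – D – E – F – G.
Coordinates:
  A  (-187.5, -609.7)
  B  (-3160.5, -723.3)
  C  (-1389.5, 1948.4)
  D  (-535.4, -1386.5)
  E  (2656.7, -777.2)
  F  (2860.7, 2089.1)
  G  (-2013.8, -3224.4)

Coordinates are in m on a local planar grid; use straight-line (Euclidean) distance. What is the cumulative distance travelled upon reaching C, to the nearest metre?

Leg distances:
A→B: 2975.2 m  (cumulative 2975.2 m)
B→C: 3205.4 m  (cumulative 6180.5 m)
Cumulative distance at C ≈ 6181 m.

6181 m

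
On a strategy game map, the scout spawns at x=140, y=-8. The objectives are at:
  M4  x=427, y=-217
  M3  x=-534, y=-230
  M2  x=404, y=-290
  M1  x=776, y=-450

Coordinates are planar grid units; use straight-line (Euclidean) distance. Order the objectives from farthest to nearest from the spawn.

M1, M3, M2, M4

Distance from the spawn at x=140, y=-8 to each:
M1 x=776, y=-450: 774.5
M3 x=-534, y=-230: 709.6
M2 x=404, y=-290: 386.3
M4 x=427, y=-217: 355.0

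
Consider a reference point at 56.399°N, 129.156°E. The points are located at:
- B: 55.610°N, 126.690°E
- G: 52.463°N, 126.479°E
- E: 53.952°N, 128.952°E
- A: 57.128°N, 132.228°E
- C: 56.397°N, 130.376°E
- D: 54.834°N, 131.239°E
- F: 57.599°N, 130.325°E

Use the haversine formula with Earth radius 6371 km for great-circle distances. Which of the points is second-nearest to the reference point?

F

Distances from the reference point (56.399°N, 129.156°E):
C: 75.1 km
F: 151.0 km
B: 176.6 km
A: 204.0 km
D: 217.7 km
E: 272.4 km
G: 470.6 km
The second-nearest is F at 151.0 km.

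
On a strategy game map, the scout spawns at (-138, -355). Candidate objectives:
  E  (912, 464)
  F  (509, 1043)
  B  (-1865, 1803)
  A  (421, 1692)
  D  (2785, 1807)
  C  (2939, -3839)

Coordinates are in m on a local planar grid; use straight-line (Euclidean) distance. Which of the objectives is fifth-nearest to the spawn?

D

Distances from the spawn ((-138, -355)):
E: 1331.6 m
F: 1540.5 m
A: 2122.0 m
B: 2764.0 m
D: 3635.7 m
C: 4648.2 m
The fifth-nearest is D at 3635.7 m.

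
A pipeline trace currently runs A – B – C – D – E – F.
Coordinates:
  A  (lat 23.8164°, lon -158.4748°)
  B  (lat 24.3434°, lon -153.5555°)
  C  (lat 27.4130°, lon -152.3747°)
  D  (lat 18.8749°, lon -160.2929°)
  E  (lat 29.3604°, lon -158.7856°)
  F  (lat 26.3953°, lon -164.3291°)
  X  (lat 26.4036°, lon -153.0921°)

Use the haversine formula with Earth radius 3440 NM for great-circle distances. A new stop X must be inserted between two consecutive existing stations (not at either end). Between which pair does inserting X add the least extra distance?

between C and D

Added distance for inserting X between each consecutive pair:
A–B: 186.0 NM
B–C: 3.0 NM
C–D: 1.1 NM
D–E: 318.1 NM
E–F: 610.7 NM
Smallest added distance is 1.1 NM, inserting between C and D.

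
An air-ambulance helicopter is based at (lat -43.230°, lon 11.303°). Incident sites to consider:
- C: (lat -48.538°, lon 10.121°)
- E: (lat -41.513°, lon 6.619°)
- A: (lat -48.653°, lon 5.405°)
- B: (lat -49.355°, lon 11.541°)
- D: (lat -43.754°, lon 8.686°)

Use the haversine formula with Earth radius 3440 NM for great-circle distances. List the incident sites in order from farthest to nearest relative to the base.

Distance from the base at (lat -43.230°, lon 11.303°) to each:
A (lat -48.653°, lon 5.405°): 408.0 NM
B (lat -49.355°, lon 11.541°): 367.9 NM
C (lat -48.538°, lon 10.121°): 322.5 NM
E (lat -41.513°, lon 6.619°): 231.9 NM
D (lat -43.754°, lon 8.686°): 118.2 NM

A, B, C, E, D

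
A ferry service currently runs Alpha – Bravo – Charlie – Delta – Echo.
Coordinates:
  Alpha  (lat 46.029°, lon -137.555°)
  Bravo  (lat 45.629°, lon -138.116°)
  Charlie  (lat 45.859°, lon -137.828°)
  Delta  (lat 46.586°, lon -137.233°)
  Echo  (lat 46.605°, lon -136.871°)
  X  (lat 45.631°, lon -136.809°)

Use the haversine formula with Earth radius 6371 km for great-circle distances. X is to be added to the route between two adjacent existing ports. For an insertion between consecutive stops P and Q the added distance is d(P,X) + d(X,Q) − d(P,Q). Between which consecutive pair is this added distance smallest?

Added distance for inserting X between each consecutive pair:
Alpha–Bravo: 112.2 km
Bravo–Charlie: 150.7 km
Charlie–Delta: 101.2 km
Delta–Echo: 191.8 km
Smallest added distance is 101.2 km, inserting between Charlie and Delta.

between Charlie and Delta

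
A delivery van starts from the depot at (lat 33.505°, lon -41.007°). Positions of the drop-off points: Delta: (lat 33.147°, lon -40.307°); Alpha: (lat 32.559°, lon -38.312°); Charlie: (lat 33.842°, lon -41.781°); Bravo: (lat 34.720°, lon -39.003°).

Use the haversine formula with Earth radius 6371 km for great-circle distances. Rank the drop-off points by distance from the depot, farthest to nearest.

Alpha, Bravo, Charlie, Delta

Distances from the depot:
Alpha (lat 32.559°, lon -38.312°): 272.4 km
Bravo (lat 34.720°, lon -39.003°): 228.7 km
Charlie (lat 33.842°, lon -41.781°): 80.8 km
Delta (lat 33.147°, lon -40.307°): 76.3 km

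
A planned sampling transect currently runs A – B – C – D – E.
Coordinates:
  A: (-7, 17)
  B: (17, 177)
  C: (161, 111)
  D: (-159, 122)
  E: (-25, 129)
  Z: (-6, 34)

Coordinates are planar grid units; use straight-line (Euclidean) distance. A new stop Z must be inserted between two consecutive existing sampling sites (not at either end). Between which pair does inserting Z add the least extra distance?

Added distance for inserting Z between each consecutive pair:
A–B: 0.1
B–C: 170.3
C–D: 40.2
D–E: 139.2
Smallest added distance is 0.1, inserting between A and B.

between A and B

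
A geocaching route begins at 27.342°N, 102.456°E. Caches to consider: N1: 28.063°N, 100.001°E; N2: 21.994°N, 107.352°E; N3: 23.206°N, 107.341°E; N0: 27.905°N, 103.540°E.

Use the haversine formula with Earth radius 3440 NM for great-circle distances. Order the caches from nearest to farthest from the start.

N0, N1, N3, N2

Distance from the start at 27.342°N, 102.456°E to each:
N0 27.905°N, 103.540°E: 66.8 NM
N1 28.063°N, 100.001°E: 137.5 NM
N3 23.206°N, 107.341°E: 363.2 NM
N2 21.994°N, 107.352°E: 417.6 NM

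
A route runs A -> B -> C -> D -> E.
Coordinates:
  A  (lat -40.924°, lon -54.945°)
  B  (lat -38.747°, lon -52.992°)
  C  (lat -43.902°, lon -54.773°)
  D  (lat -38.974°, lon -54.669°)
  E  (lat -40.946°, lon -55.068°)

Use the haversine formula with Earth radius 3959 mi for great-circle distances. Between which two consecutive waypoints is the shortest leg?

Leg distances:
A→B: 182.7 mi
B→C: 368.0 mi
C→D: 340.6 mi
D→E: 137.9 mi
The shortest leg is D–E at 137.9 mi.

D–E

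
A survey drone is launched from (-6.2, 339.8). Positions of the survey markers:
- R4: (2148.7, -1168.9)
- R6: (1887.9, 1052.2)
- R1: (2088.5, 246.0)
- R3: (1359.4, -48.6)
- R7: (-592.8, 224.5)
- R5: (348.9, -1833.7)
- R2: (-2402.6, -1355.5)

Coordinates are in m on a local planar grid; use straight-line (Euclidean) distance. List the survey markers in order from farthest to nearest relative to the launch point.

R2, R4, R5, R1, R6, R3, R7

Distances from the launch point:
R2 (-2402.6, -1355.5): 2935.4 m
R4 (2148.7, -1168.9): 2630.5 m
R5 (348.9, -1833.7): 2202.3 m
R1 (2088.5, 246.0): 2096.8 m
R6 (1887.9, 1052.2): 2023.6 m
R3 (1359.4, -48.6): 1419.8 m
R7 (-592.8, 224.5): 597.8 m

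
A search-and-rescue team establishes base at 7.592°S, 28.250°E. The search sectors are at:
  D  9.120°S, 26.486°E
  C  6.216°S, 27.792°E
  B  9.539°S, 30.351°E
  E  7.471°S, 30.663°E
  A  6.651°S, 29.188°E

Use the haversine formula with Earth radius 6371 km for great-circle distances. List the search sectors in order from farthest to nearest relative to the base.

B, E, D, C, A

Distance from the base at 7.592°S, 28.250°E to each:
B 9.539°S, 30.351°E: 316.6 km
E 7.471°S, 30.663°E: 266.3 km
D 9.120°S, 26.486°E: 257.9 km
C 6.216°S, 27.792°E: 161.1 km
A 6.651°S, 29.188°E: 147.2 km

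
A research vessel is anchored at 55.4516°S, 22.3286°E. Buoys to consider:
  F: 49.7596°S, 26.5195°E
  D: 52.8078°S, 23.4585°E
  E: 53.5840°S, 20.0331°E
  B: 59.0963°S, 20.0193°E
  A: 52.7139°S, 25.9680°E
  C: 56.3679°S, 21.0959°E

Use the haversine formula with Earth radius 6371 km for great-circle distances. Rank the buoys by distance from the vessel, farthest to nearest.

Distance from the vessel at 55.4516°S, 22.3286°E to each:
F 49.7596°S, 26.5195°E: 693.0 km
B 59.0963°S, 20.0193°E: 428.3 km
A 52.7139°S, 25.9680°E: 385.9 km
D 52.8078°S, 23.4585°E: 303.0 km
E 53.5840°S, 20.0331°E: 255.1 km
C 56.3679°S, 21.0959°E: 127.6 km

F, B, A, D, E, C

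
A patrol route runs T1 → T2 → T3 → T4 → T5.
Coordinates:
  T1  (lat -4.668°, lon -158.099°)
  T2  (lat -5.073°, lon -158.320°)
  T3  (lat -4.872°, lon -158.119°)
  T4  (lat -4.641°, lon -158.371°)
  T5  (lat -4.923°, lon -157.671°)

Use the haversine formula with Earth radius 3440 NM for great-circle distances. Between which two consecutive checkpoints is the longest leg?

Leg distances:
T1→T2: 27.7 NM
T2→T3: 17.0 NM
T3→T4: 20.5 NM
T4→T5: 45.2 NM
The longest leg is T4–T5 at 45.2 NM.

T4–T5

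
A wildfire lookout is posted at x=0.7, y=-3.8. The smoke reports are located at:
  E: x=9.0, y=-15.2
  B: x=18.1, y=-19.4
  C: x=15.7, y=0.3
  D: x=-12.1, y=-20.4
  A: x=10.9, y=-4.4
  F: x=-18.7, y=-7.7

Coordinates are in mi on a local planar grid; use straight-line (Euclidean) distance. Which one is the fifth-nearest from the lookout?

Distances from the lookout (x=0.7, y=-3.8):
A: 10.2 mi
E: 14.1 mi
C: 15.6 mi
F: 19.8 mi
D: 21.0 mi
B: 23.4 mi
The fifth-nearest is D at 21.0 mi.

D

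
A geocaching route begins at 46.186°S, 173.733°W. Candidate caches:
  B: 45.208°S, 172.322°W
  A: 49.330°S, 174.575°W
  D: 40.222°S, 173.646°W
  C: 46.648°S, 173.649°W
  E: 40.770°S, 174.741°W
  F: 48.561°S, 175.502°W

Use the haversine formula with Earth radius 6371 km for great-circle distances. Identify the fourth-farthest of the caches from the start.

Distance to each, sorted:
D: 663.2 km
E: 607.7 km
A: 355.2 km
F: 295.8 km
B: 154.4 km
C: 51.8 km
The fourth-farthest is F at 295.8 km.

F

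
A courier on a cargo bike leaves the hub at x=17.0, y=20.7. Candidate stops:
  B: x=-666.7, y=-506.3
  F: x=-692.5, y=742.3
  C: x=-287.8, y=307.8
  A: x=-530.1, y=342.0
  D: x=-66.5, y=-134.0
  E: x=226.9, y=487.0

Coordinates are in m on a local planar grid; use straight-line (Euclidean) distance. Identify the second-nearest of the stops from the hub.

C

Distances from the hub (x=17.0, y=20.7):
D: 175.8 m
C: 418.7 m
E: 511.4 m
A: 634.5 m
B: 863.2 m
F: 1012.0 m
The second-nearest is C at 418.7 m.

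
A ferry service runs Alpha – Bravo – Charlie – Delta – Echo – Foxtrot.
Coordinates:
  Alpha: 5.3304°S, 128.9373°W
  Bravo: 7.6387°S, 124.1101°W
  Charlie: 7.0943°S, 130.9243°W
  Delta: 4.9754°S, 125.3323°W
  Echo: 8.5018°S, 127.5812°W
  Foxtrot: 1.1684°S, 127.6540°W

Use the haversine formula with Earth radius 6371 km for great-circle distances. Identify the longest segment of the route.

Leg distances:
Alpha→Bravo: 591.8 km
Bravo→Charlie: 753.9 km
Charlie→Delta: 661.7 km
Delta→Echo: 464.1 km
Echo→Foxtrot: 815.5 km
The longest leg is Echo–Foxtrot at 815.5 km.

Echo–Foxtrot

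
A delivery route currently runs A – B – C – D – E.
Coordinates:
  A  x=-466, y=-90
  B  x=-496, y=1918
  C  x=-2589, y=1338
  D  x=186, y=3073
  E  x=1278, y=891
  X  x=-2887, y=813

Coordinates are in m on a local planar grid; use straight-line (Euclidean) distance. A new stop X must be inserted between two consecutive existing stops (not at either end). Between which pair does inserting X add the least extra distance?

between B and C

Added distance for inserting X between each consecutive pair:
A–B: 3209.7 m
B–C: 1065.8 m
C–D: 1145.5 m
D–E: 5540.3 m
Smallest added distance is 1065.8 m, inserting between B and C.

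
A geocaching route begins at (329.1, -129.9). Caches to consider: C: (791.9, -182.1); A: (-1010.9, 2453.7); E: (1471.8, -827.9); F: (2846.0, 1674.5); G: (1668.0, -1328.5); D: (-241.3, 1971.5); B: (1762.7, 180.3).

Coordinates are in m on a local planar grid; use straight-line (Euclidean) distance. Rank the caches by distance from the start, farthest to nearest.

F, A, D, G, B, E, C

Computing each straight-line distance from (329.1, -129.9):
F (2846.0, 1674.5): 3096.9 m
A (-1010.9, 2453.7): 2910.4 m
D (-241.3, 1971.5): 2177.4 m
G (1668.0, -1328.5): 1797.0 m
B (1762.7, 180.3): 1466.8 m
E (1471.8, -827.9): 1339.0 m
C (791.9, -182.1): 465.7 m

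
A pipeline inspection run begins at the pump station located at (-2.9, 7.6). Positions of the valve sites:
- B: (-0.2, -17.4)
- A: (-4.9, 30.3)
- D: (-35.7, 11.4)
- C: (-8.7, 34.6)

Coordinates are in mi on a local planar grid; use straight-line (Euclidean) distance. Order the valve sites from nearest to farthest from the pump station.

A, B, C, D

Distance from the pump station at (-2.9, 7.6) to each:
A (-4.9, 30.3): 22.8 mi
B (-0.2, -17.4): 25.1 mi
C (-8.7, 34.6): 27.6 mi
D (-35.7, 11.4): 33.0 mi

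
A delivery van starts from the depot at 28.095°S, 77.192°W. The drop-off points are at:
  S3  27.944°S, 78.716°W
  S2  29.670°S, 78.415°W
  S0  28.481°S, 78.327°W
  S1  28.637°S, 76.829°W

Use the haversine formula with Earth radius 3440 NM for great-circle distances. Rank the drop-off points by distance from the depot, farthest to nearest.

S2, S3, S0, S1

Computing each great-circle distance from 28.095°S, 77.192°W:
S2 29.670°S, 78.415°W: 114.3 NM
S3 27.944°S, 78.716°W: 81.3 NM
S0 28.481°S, 78.327°W: 64.3 NM
S1 28.637°S, 76.829°W: 37.8 NM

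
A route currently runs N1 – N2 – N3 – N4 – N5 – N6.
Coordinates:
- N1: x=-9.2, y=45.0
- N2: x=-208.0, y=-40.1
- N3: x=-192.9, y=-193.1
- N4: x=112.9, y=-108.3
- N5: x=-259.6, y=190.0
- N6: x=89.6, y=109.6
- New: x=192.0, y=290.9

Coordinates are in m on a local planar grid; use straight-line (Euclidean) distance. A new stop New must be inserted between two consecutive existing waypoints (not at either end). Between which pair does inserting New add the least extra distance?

Added distance for inserting New between each consecutive pair:
N1–N2: 620.7 m
N2–N3: 983.8 m
N3–N4: 708.0 m
N4–N5: 392.5 m
N5–N6: 312.6 m
Smallest added distance is 312.6 m, inserting between N5 and N6.

between N5 and N6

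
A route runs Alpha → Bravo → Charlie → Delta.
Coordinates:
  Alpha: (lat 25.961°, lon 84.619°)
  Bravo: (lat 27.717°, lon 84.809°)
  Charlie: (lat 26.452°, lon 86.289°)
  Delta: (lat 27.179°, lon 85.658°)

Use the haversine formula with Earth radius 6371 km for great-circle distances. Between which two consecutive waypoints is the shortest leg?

Leg distances:
Alpha→Bravo: 196.2 km
Bravo→Charlie: 203.1 km
Charlie→Delta: 102.3 km
The shortest leg is Charlie–Delta at 102.3 km.

Charlie–Delta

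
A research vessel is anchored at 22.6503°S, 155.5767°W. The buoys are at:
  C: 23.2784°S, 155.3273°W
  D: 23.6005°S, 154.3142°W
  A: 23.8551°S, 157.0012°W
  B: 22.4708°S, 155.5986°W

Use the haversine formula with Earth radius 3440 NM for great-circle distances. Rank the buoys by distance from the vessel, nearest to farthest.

Distances from the vessel:
B 22.4708°S, 155.5986°W: 10.8 NM
C 23.2784°S, 155.3273°W: 40.2 NM
D 23.6005°S, 154.3142°W: 90.1 NM
A 23.8551°S, 157.0012°W: 106.8 NM

B, C, D, A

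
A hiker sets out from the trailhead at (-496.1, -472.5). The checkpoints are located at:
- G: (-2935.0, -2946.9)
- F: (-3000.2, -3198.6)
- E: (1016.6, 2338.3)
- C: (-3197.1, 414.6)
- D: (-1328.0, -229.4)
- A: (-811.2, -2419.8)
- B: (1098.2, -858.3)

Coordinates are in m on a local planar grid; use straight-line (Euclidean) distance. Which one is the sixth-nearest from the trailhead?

G

Distance to each, sorted:
D: 866.7 m
B: 1640.3 m
A: 1972.6 m
C: 2842.9 m
E: 3192.0 m
G: 3474.3 m
F: 3701.6 m
The sixth-nearest is G at 3474.3 m.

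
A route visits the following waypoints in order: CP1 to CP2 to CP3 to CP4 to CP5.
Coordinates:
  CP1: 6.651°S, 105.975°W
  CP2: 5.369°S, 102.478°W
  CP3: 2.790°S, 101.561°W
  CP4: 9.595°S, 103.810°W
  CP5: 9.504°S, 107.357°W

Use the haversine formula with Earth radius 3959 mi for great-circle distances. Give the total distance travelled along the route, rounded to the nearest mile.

Leg distances:
CP1→CP2: 256.1 mi  (cumulative 256.1 mi)
CP2→CP3: 189.1 mi  (cumulative 445.2 mi)
CP3→CP4: 494.9 mi  (cumulative 940.1 mi)
CP4→CP5: 241.8 mi  (cumulative 1181.9 mi)
Total route length ≈ 1182 mi.

1182 mi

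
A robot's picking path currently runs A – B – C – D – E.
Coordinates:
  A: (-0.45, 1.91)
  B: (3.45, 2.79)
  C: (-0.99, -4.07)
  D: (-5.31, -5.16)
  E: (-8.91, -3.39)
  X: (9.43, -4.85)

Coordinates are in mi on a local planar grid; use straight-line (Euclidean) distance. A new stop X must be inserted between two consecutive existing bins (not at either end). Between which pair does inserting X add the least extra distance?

Added distance for inserting X between each consecutive pair:
A–B: 17.7 mi
B–C: 12.0 mi
C–D: 20.7 mi
D–E: 29.1 mi
Smallest added distance is 12.0 mi, inserting between B and C.

between B and C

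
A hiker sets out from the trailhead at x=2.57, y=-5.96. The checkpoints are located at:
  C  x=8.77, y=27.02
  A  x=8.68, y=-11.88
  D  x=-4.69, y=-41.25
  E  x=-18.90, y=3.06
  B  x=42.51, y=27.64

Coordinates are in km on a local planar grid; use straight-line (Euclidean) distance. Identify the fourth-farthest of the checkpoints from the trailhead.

Distance to each, sorted:
B: 52.2 km
D: 36.0 km
C: 33.6 km
E: 23.3 km
A: 8.5 km
The fourth-farthest is E at 23.3 km.

E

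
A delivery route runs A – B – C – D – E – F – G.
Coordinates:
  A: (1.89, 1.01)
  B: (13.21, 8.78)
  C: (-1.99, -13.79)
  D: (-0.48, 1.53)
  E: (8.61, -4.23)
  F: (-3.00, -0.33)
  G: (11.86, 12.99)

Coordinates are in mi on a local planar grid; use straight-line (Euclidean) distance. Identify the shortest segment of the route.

D–E

Leg distances:
A→B: 13.7 mi
B→C: 27.2 mi
C→D: 15.4 mi
D→E: 10.8 mi
E→F: 12.2 mi
F→G: 20.0 mi
The shortest leg is D–E at 10.8 mi.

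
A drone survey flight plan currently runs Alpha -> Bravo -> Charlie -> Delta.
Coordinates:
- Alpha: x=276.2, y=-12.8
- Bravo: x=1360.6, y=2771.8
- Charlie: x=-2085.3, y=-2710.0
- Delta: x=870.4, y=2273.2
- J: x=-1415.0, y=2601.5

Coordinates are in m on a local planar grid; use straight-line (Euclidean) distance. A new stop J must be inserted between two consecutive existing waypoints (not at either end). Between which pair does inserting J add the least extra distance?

between Bravo and Charlie

Added distance for inserting J between each consecutive pair:
Alpha–Bravo: 2906.2 m
Bravo–Charlie: 1659.5 m
Charlie–Delta: 1868.7 m
Smallest added distance is 1659.5 m, inserting between Bravo and Charlie.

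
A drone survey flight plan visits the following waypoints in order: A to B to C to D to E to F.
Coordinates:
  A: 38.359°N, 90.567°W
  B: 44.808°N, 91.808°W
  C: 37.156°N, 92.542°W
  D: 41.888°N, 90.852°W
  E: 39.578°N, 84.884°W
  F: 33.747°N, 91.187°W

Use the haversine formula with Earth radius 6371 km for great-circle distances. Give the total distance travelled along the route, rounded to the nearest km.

Leg distances:
A→B: 724.5 km  (cumulative 724.5 km)
B→C: 853.1 km  (cumulative 1577.5 km)
C→D: 545.7 km  (cumulative 2123.3 km)
D→E: 564.5 km  (cumulative 2687.8 km)
E→F: 857.7 km  (cumulative 3545.5 km)
Total route length ≈ 3545 km.

3545 km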